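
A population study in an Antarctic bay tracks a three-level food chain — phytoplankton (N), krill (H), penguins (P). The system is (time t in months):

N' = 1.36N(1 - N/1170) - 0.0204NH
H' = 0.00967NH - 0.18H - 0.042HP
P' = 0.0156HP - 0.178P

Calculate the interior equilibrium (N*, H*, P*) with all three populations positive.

N* ≈ 970, H* ≈ 11.4, P* ≈ 219

From dP/dt = 0: 0.0156H* = 0.178, so H* = 11.4.
From dN/dt = 0: 1.36(1 - N*/1170) = 0.0204·11.4, giving N* = 1170·(1 - 0.171) = 970.
From dH/dt = 0: 0.00967·970 - 0.18 = 0.042P*, so P* = 9.2/0.042 = 219.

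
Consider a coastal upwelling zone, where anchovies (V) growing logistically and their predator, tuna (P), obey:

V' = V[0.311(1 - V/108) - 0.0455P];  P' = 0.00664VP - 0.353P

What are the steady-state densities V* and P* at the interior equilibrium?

From dP/dt = 0 with P > 0: 0.00664V* = 0.353, so V* = 53.2.
Substitute into dV/dt = 0: 0.311(1 - 53.2/108) = 0.0455P*.
The bracket is 0.508, giving P* = 0.158/0.0455 = 3.47.

V* ≈ 53.2, P* ≈ 3.47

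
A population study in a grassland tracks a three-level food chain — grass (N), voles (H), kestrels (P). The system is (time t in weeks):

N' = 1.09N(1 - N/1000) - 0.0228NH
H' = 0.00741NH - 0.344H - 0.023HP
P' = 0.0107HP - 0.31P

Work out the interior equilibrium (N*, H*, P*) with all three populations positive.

From dP/dt = 0: 0.0107H* = 0.31, so H* = 29.
From dN/dt = 0: 1.09(1 - N*/1000) = 0.0228·29, giving N* = 1000·(1 - 0.606) = 394.
From dH/dt = 0: 0.00741·394 - 0.344 = 0.023P*, so P* = 2.58/0.023 = 112.

N* ≈ 394, H* ≈ 29, P* ≈ 112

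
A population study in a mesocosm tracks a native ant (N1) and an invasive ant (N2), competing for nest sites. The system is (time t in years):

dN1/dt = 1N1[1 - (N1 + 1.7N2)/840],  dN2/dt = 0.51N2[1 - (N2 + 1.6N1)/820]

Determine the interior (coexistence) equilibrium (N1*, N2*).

Setting both brackets to zero gives the nullclines N1 + 1.7N2 = 840 and 1.6N1 + N2 = 820.
Substituting N2 = 820 - 1.6N1 into the first: N1(1 - 1.7·1.6) = 840 - 1.7·820.
So N1* = -554/-1.72 = 322, and then N2* = 820 - 1.6·322 = 305.

N1* ≈ 322, N2* ≈ 305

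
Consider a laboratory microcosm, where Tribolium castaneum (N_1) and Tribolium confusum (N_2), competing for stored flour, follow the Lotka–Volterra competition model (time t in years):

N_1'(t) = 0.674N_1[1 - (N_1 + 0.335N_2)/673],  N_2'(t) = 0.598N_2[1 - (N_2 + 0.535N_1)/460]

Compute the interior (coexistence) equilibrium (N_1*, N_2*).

N_1* ≈ 632, N_2* ≈ 122

Setting both brackets to zero gives the nullclines N_1 + 0.335N_2 = 673 and 0.535N_1 + N_2 = 460.
Substituting N_2 = 460 - 0.535N_1 into the first: N_1(1 - 0.335·0.535) = 673 - 0.335·460.
So N_1* = 519/0.821 = 632, and then N_2* = 460 - 0.535·632 = 122.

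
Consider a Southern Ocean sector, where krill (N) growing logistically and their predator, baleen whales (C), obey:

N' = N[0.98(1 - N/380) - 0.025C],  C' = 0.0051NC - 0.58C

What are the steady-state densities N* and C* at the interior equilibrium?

N* ≈ 114, C* ≈ 27.5

From dC/dt = 0 with C > 0: 0.0051N* = 0.58, so N* = 114.
Substitute into dN/dt = 0: 0.98(1 - 114/380) = 0.025C*.
The bracket is 0.701, giving C* = 0.687/0.025 = 27.5.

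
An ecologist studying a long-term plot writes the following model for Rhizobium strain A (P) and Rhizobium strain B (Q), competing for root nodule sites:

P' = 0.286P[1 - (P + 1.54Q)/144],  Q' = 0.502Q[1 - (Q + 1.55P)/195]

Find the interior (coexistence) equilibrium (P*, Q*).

Setting both brackets to zero gives the nullclines P + 1.54Q = 144 and 1.55P + Q = 195.
Substituting Q = 195 - 1.55P into the first: P(1 - 1.54·1.55) = 144 - 1.54·195.
So P* = -156/-1.39 = 113, and then Q* = 195 - 1.55·113 = 20.3.

P* ≈ 113, Q* ≈ 20.3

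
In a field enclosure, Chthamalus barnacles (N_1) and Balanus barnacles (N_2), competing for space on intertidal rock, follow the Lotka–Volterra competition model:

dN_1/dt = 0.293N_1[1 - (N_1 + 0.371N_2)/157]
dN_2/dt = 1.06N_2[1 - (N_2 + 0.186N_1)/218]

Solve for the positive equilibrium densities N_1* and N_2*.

Setting both brackets to zero gives the nullclines N_1 + 0.371N_2 = 157 and 0.186N_1 + N_2 = 218.
Substituting N_2 = 218 - 0.186N_1 into the first: N_1(1 - 0.371·0.186) = 157 - 0.371·218.
So N_1* = 76.1/0.931 = 81.8, and then N_2* = 218 - 0.186·81.8 = 203.

N_1* ≈ 81.8, N_2* ≈ 203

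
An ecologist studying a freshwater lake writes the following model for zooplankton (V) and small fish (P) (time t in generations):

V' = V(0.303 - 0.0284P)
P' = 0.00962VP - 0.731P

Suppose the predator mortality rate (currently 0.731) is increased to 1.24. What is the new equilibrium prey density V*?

V* ≈ 129

At the interior fixed point, setting dP/dt = 0 with P > 0 fixes V* = (predator death rate)/(VP coefficient) — independent of the other coefficients.
With the change, V* = 1.24/0.00962 = 129; it rises from 76.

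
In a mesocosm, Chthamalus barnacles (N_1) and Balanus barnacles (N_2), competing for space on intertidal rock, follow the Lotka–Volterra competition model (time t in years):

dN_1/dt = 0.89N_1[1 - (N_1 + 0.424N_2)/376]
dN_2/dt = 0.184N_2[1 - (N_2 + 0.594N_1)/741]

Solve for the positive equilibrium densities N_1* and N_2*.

N_1* ≈ 82.6, N_2* ≈ 692

Setting both brackets to zero gives the nullclines N_1 + 0.424N_2 = 376 and 0.594N_1 + N_2 = 741.
Substituting N_2 = 741 - 0.594N_1 into the first: N_1(1 - 0.424·0.594) = 376 - 0.424·741.
So N_1* = 61.8/0.748 = 82.6, and then N_2* = 741 - 0.594·82.6 = 692.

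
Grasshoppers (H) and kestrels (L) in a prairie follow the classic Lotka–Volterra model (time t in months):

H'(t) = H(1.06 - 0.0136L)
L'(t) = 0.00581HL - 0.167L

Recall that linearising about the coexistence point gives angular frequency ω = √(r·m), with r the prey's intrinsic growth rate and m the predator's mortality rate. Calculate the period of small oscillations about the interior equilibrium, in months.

Here r = 1.06 and m = 0.167, so r·m = 0.177.
ω = √0.177 = 0.421 per month, hence T = 2π/ω ≈ 14.9 months.

T ≈ 14.9 months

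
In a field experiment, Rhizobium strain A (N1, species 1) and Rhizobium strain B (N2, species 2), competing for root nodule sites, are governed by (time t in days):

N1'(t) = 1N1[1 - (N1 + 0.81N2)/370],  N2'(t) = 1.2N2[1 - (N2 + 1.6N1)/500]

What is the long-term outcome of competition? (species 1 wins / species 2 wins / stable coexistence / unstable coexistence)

Compare the nullcline intercepts: K1/α12 = 370/0.81 = 457 < K2 = 500; K2/α21 = 500/1.6 = 312 < K1 = 370.
Since both are reversed, neither can invade when rare; the interior point is a saddle.

unstable coexistence (outcome depends on initial conditions)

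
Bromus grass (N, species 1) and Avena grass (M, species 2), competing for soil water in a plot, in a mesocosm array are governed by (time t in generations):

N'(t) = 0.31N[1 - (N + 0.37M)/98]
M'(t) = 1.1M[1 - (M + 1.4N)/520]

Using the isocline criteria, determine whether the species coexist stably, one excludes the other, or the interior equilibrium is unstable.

species 2 excludes species 1

Compare the nullcline intercepts: K1/α12 = 98/0.37 = 265 < K2 = 520; K2/α21 = 520/1.4 = 371 > K1 = 98.
Since the inequalities point opposite ways, species 2 can invade but species 1 cannot.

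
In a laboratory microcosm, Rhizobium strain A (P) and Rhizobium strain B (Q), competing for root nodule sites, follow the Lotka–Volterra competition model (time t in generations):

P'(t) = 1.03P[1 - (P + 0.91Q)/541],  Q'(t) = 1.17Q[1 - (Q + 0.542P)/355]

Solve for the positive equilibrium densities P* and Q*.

P* ≈ 430, Q* ≈ 122

Setting both brackets to zero gives the nullclines P + 0.91Q = 541 and 0.542P + Q = 355.
Substituting Q = 355 - 0.542P into the first: P(1 - 0.91·0.542) = 541 - 0.91·355.
So P* = 218/0.507 = 430, and then Q* = 355 - 0.542·430 = 122.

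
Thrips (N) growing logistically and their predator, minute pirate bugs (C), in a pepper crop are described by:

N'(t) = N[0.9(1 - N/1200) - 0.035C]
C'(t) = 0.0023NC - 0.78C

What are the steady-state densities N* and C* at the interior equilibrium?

N* ≈ 339, C* ≈ 18.4

From dC/dt = 0 with C > 0: 0.0023N* = 0.78, so N* = 339.
Substitute into dN/dt = 0: 0.9(1 - 339/1200) = 0.035C*.
The bracket is 0.717, giving C* = 0.646/0.035 = 18.4.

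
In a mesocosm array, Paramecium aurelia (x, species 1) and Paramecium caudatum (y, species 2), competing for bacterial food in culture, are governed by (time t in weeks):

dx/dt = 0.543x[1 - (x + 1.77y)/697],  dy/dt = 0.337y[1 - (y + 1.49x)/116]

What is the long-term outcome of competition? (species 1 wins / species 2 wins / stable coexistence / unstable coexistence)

species 1 excludes species 2

Compare the nullcline intercepts: K1/α12 = 697/1.77 = 394 > K2 = 116; K2/α21 = 116/1.49 = 77.9 < K1 = 697.
Since the inequalities point opposite ways, species 1 can invade but species 2 cannot.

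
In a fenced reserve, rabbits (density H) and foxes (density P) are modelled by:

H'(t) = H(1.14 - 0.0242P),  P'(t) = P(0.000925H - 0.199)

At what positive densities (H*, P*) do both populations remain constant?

H* ≈ 215, P* ≈ 47.1

Set dP/dt = 0 with P > 0: 0.000925H - 0.199 = 0, so H* = 0.199/0.000925 = 215.
Set dH/dt = 0 with H > 0: 1.14 - 0.0242P = 0, so P* = 1.14/0.0242 = 47.1.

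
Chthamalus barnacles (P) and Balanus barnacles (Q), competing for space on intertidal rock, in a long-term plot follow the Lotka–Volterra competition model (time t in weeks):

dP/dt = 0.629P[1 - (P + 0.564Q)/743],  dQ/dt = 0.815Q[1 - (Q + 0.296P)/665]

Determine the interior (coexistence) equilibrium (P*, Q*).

P* ≈ 442, Q* ≈ 534

Setting both brackets to zero gives the nullclines P + 0.564Q = 743 and 0.296P + Q = 665.
Substituting Q = 665 - 0.296P into the first: P(1 - 0.564·0.296) = 743 - 0.564·665.
So P* = 368/0.833 = 442, and then Q* = 665 - 0.296·442 = 534.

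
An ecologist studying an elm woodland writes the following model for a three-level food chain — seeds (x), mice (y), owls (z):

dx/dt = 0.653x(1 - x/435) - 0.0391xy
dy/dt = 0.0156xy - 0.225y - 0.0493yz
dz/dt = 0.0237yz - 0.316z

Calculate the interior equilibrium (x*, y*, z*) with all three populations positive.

From dz/dt = 0: 0.0237y* = 0.316, so y* = 13.3.
From dx/dt = 0: 0.653(1 - x*/435) = 0.0391·13.3, giving x* = 435·(1 - 0.798) = 87.7.
From dy/dt = 0: 0.0156·87.7 - 0.225 = 0.0493z*, so z* = 1.14/0.0493 = 23.2.

x* ≈ 87.7, y* ≈ 13.3, z* ≈ 23.2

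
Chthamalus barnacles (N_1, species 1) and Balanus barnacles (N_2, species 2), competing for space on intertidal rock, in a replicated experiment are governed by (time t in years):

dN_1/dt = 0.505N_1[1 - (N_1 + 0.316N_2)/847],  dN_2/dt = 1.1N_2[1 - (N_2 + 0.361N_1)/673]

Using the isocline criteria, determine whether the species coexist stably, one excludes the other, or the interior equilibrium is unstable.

Compare the nullcline intercepts: K1/α12 = 847/0.316 = 2680 > K2 = 673; K2/α21 = 673/0.361 = 1860 > K1 = 847.
Since both inequalities hold, each species can invade when rare, so the interior equilibrium is stable.

stable coexistence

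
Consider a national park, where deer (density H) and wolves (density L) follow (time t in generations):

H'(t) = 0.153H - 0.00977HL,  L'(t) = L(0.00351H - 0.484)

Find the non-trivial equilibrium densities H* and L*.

H* ≈ 138, L* ≈ 15.7

Set dL/dt = 0 with L > 0: 0.00351H - 0.484 = 0, so H* = 0.484/0.00351 = 138.
Set dH/dt = 0 with H > 0: 0.153 - 0.00977L = 0, so L* = 0.153/0.00977 = 15.7.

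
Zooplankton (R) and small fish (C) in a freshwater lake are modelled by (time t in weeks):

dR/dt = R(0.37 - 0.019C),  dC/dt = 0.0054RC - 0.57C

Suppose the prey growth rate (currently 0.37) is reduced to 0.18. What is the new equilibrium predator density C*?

C* ≈ 9.47

At the interior fixed point, setting dR/dt = 0 with R > 0 fixes C* = (prey growth rate)/(RC coefficient) — independent of the other coefficients.
With the change, C* = 0.18/0.019 = 9.47; it falls from 19.5.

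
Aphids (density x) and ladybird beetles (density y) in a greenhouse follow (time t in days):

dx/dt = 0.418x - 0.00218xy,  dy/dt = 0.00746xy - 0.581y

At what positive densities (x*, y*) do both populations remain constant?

x* ≈ 77.9, y* ≈ 192

Set dy/dt = 0 with y > 0: 0.00746x - 0.581 = 0, so x* = 0.581/0.00746 = 77.9.
Set dx/dt = 0 with x > 0: 0.418 - 0.00218y = 0, so y* = 0.418/0.00218 = 192.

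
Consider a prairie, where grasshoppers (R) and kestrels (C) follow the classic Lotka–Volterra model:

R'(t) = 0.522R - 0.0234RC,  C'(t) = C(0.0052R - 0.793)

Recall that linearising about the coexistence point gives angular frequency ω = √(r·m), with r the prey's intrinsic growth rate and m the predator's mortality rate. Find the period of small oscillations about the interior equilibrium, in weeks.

T ≈ 9.77 weeks

Here r = 0.522 and m = 0.793, so r·m = 0.414.
ω = √0.414 = 0.643 per week, hence T = 2π/ω ≈ 9.77 weeks.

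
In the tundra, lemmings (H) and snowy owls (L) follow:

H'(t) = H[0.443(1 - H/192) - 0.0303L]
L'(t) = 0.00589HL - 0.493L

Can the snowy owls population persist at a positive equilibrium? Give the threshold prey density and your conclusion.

The predator equation gives dL/dt > 0 only when H > 0.493/0.00589 = 83.7.
Without the predator, H → K = 192. Since 192 > 83.7, the predator can invade and persist.

Threshold H = 83.7; K > 83.7, so yes, the predator persists.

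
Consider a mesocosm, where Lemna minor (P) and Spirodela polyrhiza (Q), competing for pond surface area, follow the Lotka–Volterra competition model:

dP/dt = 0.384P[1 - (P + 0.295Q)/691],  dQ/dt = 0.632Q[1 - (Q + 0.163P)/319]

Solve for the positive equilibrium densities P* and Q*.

P* ≈ 627, Q* ≈ 217

Setting both brackets to zero gives the nullclines P + 0.295Q = 691 and 0.163P + Q = 319.
Substituting Q = 319 - 0.163P into the first: P(1 - 0.295·0.163) = 691 - 0.295·319.
So P* = 597/0.952 = 627, and then Q* = 319 - 0.163·627 = 217.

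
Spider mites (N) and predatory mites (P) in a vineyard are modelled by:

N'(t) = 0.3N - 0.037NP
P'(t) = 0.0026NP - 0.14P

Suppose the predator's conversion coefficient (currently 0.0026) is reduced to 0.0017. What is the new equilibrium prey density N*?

N* ≈ 82.4

At the interior fixed point, setting dP/dt = 0 with P > 0 fixes N* = (predator death rate)/(NP coefficient) — independent of the other coefficients.
With the change, N* = 0.14/0.0017 = 82.4; it rises from 53.8.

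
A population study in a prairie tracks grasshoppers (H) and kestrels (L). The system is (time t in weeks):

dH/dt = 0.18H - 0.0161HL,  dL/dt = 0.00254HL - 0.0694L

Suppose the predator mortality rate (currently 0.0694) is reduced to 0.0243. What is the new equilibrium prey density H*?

At the interior fixed point, setting dL/dt = 0 with L > 0 fixes H* = (predator death rate)/(HL coefficient) — independent of the other coefficients.
With the change, H* = 0.0243/0.00254 = 9.57; it falls from 27.3.

H* ≈ 9.57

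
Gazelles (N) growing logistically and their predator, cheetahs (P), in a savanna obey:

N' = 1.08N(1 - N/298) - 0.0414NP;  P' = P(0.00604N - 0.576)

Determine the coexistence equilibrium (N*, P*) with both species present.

From dP/dt = 0 with P > 0: 0.00604N* = 0.576, so N* = 95.4.
Substitute into dN/dt = 0: 1.08(1 - 95.4/298) = 0.0414P*.
The bracket is 0.68, giving P* = 0.734/0.0414 = 17.7.

N* ≈ 95.4, P* ≈ 17.7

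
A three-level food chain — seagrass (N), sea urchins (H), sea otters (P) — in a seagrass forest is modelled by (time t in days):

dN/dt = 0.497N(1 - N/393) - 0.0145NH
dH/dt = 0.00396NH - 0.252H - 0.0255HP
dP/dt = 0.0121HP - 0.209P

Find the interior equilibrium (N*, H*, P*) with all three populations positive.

From dP/dt = 0: 0.0121H* = 0.209, so H* = 17.3.
From dN/dt = 0: 0.497(1 - N*/393) = 0.0145·17.3, giving N* = 393·(1 - 0.504) = 195.
From dH/dt = 0: 0.00396·195 - 0.252 = 0.0255P*, so P* = 0.52/0.0255 = 20.4.

N* ≈ 195, H* ≈ 17.3, P* ≈ 20.4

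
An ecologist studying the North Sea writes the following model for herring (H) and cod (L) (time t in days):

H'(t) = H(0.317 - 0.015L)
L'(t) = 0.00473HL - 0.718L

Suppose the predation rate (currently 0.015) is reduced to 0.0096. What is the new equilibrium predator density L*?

At the interior fixed point, setting dH/dt = 0 with H > 0 fixes L* = (prey growth rate)/(HL coefficient) — independent of the other coefficients.
With the change, L* = 0.317/0.0096 = 33; it rises from 21.1.

L* ≈ 33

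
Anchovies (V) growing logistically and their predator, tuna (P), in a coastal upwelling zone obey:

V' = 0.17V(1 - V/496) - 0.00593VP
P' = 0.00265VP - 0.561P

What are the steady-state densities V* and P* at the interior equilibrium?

V* ≈ 212, P* ≈ 16.4

From dP/dt = 0 with P > 0: 0.00265V* = 0.561, so V* = 212.
Substitute into dV/dt = 0: 0.17(1 - 212/496) = 0.00593P*.
The bracket is 0.573, giving P* = 0.0974/0.00593 = 16.4.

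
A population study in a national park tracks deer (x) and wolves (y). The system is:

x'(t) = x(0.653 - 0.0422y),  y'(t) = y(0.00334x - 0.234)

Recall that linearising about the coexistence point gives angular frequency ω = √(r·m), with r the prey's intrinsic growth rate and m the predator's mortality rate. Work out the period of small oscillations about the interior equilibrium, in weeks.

Here r = 0.653 and m = 0.234, so r·m = 0.153.
ω = √0.153 = 0.391 per week, hence T = 2π/ω ≈ 16.1 weeks.

T ≈ 16.1 weeks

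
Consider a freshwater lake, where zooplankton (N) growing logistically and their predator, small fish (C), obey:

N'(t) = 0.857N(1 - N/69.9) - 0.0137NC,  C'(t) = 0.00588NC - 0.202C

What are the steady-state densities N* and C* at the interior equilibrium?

N* ≈ 34.4, C* ≈ 31.8

From dC/dt = 0 with C > 0: 0.00588N* = 0.202, so N* = 34.4.
Substitute into dN/dt = 0: 0.857(1 - 34.4/69.9) = 0.0137C*.
The bracket is 0.509, giving C* = 0.436/0.0137 = 31.8.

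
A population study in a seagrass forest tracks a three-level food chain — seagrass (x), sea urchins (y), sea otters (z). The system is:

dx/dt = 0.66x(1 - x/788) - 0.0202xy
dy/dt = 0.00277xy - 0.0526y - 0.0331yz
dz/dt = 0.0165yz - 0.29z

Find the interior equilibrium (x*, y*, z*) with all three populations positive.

From dz/dt = 0: 0.0165y* = 0.29, so y* = 17.6.
From dx/dt = 0: 0.66(1 - x*/788) = 0.0202·17.6, giving x* = 788·(1 - 0.538) = 364.
From dy/dt = 0: 0.00277·364 - 0.0526 = 0.0331z*, so z* = 0.956/0.0331 = 28.9.

x* ≈ 364, y* ≈ 17.6, z* ≈ 28.9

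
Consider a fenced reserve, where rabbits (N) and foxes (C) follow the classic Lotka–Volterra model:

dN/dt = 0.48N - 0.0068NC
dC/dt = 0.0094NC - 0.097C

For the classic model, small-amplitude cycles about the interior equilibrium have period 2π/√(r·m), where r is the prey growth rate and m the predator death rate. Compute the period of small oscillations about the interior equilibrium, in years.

T ≈ 29.1 years

Here r = 0.48 and m = 0.097, so r·m = 0.0466.
ω = √0.0466 = 0.216 per year, hence T = 2π/ω ≈ 29.1 years.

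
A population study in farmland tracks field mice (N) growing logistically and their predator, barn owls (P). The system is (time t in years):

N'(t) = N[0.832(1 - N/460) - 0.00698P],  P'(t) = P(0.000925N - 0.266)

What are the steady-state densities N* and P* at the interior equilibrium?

From dP/dt = 0 with P > 0: 0.000925N* = 0.266, so N* = 288.
Substitute into dN/dt = 0: 0.832(1 - 288/460) = 0.00698P*.
The bracket is 0.375, giving P* = 0.312/0.00698 = 44.7.

N* ≈ 288, P* ≈ 44.7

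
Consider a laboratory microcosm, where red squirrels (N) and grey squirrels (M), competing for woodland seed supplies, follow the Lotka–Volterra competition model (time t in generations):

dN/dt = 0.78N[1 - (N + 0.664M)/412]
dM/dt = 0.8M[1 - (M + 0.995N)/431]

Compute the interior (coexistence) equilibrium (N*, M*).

N* ≈ 371, M* ≈ 62.1

Setting both brackets to zero gives the nullclines N + 0.664M = 412 and 0.995N + M = 431.
Substituting M = 431 - 0.995N into the first: N(1 - 0.664·0.995) = 412 - 0.664·431.
So N* = 126/0.339 = 371, and then M* = 431 - 0.995·371 = 62.1.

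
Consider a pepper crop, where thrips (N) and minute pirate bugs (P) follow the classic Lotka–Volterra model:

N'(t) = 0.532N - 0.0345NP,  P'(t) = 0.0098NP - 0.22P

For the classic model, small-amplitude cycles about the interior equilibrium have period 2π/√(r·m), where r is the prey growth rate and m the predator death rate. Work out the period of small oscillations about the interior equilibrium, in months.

T ≈ 18.4 months

Here r = 0.532 and m = 0.22, so r·m = 0.117.
ω = √0.117 = 0.342 per month, hence T = 2π/ω ≈ 18.4 months.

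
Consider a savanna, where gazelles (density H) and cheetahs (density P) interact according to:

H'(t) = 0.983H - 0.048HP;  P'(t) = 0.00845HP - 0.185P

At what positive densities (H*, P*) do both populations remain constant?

Set dP/dt = 0 with P > 0: 0.00845H - 0.185 = 0, so H* = 0.185/0.00845 = 21.9.
Set dH/dt = 0 with H > 0: 0.983 - 0.048P = 0, so P* = 0.983/0.048 = 20.5.

H* ≈ 21.9, P* ≈ 20.5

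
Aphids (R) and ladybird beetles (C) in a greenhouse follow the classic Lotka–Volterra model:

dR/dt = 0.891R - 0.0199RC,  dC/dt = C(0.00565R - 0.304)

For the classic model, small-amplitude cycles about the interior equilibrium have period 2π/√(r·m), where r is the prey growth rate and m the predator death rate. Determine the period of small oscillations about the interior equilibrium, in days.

T ≈ 12.1 days

Here r = 0.891 and m = 0.304, so r·m = 0.271.
ω = √0.271 = 0.52 per day, hence T = 2π/ω ≈ 12.1 days.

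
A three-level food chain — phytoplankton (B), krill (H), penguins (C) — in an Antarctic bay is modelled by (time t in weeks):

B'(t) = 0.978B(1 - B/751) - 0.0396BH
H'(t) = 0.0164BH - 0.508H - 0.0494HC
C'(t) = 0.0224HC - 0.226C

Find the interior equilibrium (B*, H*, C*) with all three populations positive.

From dC/dt = 0: 0.0224H* = 0.226, so H* = 10.1.
From dB/dt = 0: 0.978(1 - B*/751) = 0.0396·10.1, giving B* = 751·(1 - 0.409) = 444.
From dH/dt = 0: 0.0164·444 - 0.508 = 0.0494C*, so C* = 6.78/0.0494 = 137.

B* ≈ 444, H* ≈ 10.1, C* ≈ 137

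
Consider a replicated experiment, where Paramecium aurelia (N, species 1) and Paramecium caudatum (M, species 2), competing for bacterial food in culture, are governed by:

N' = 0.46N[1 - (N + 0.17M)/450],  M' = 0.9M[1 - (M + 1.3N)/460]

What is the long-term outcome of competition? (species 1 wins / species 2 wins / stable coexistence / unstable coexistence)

Compare the nullcline intercepts: K1/α12 = 450/0.17 = 2650 > K2 = 460; K2/α21 = 460/1.3 = 354 < K1 = 450.
Since the inequalities point opposite ways, species 1 can invade but species 2 cannot.

species 1 excludes species 2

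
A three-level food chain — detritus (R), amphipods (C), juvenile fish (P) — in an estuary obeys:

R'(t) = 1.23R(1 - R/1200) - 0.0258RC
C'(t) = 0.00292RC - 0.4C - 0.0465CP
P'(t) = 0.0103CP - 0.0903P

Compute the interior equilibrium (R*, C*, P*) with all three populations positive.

R* ≈ 979, C* ≈ 8.77, P* ≈ 52.9

From dP/dt = 0: 0.0103C* = 0.0903, so C* = 8.77.
From dR/dt = 0: 1.23(1 - R*/1200) = 0.0258·8.77, giving R* = 1200·(1 - 0.184) = 979.
From dC/dt = 0: 0.00292·979 - 0.4 = 0.0465P*, so P* = 2.46/0.0465 = 52.9.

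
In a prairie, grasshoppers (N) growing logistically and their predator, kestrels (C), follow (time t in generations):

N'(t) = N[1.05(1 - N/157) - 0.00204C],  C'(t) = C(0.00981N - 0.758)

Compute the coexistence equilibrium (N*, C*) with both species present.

From dC/dt = 0 with C > 0: 0.00981N* = 0.758, so N* = 77.3.
Substitute into dN/dt = 0: 1.05(1 - 77.3/157) = 0.00204C*.
The bracket is 0.508, giving C* = 0.533/0.00204 = 261.

N* ≈ 77.3, C* ≈ 261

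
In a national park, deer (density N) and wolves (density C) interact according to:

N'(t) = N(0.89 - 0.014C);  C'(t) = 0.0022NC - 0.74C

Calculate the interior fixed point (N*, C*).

N* ≈ 336, C* ≈ 63.6

Set dC/dt = 0 with C > 0: 0.0022N - 0.74 = 0, so N* = 0.74/0.0022 = 336.
Set dN/dt = 0 with N > 0: 0.89 - 0.014C = 0, so C* = 0.89/0.014 = 63.6.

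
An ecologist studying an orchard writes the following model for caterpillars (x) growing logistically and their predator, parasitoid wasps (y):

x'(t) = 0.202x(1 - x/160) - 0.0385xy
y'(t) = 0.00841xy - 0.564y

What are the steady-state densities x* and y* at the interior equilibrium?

From dy/dt = 0 with y > 0: 0.00841x* = 0.564, so x* = 67.1.
Substitute into dx/dt = 0: 0.202(1 - 67.1/160) = 0.0385y*.
The bracket is 0.581, giving y* = 0.117/0.0385 = 3.05.

x* ≈ 67.1, y* ≈ 3.05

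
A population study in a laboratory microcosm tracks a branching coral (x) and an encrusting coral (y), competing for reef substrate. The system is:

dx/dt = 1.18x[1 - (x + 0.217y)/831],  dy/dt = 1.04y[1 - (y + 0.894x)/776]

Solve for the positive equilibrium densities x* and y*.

Setting both brackets to zero gives the nullclines x + 0.217y = 831 and 0.894x + y = 776.
Substituting y = 776 - 0.894x into the first: x(1 - 0.217·0.894) = 831 - 0.217·776.
So x* = 663/0.806 = 822, and then y* = 776 - 0.894·822 = 41.

x* ≈ 822, y* ≈ 41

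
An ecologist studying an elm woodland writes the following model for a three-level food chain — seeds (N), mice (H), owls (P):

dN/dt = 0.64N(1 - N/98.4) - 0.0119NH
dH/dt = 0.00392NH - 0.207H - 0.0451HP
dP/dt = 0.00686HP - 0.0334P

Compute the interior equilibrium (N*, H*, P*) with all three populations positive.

N* ≈ 89.5, H* ≈ 4.87, P* ≈ 3.19

From dP/dt = 0: 0.00686H* = 0.0334, so H* = 4.87.
From dN/dt = 0: 0.64(1 - N*/98.4) = 0.0119·4.87, giving N* = 98.4·(1 - 0.0905) = 89.5.
From dH/dt = 0: 0.00392·89.5 - 0.207 = 0.0451P*, so P* = 0.144/0.0451 = 3.19.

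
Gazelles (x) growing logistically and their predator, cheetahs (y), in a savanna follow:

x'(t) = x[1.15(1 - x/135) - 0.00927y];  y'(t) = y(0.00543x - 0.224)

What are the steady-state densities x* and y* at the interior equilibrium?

From dy/dt = 0 with y > 0: 0.00543x* = 0.224, so x* = 41.3.
Substitute into dx/dt = 0: 1.15(1 - 41.3/135) = 0.00927y*.
The bracket is 0.694, giving y* = 0.799/0.00927 = 86.1.

x* ≈ 41.3, y* ≈ 86.1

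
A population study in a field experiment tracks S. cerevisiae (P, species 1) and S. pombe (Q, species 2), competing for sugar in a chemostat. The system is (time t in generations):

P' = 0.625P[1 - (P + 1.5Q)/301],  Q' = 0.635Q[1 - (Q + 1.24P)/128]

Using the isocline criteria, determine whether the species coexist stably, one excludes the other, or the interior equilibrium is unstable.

Compare the nullcline intercepts: K1/α12 = 301/1.5 = 201 > K2 = 128; K2/α21 = 128/1.24 = 103 < K1 = 301.
Since the inequalities point opposite ways, species 1 can invade but species 2 cannot.

species 1 excludes species 2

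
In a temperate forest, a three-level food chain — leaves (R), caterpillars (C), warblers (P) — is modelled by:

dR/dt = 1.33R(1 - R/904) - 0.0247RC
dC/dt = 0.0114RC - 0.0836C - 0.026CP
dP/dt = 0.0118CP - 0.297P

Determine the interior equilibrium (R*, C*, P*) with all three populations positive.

R* ≈ 481, C* ≈ 25.2, P* ≈ 208

From dP/dt = 0: 0.0118C* = 0.297, so C* = 25.2.
From dR/dt = 0: 1.33(1 - R*/904) = 0.0247·25.2, giving R* = 904·(1 - 0.467) = 481.
From dC/dt = 0: 0.0114·481 - 0.0836 = 0.026P*, so P* = 5.4/0.026 = 208.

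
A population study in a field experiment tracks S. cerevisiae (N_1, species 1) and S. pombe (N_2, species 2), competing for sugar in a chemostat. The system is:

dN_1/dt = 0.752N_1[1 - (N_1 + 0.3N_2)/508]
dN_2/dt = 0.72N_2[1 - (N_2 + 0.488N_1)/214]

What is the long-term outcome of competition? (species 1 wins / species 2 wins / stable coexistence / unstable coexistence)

species 1 excludes species 2

Compare the nullcline intercepts: K1/α12 = 508/0.3 = 1690 > K2 = 214; K2/α21 = 214/0.488 = 439 < K1 = 508.
Since the inequalities point opposite ways, species 1 can invade but species 2 cannot.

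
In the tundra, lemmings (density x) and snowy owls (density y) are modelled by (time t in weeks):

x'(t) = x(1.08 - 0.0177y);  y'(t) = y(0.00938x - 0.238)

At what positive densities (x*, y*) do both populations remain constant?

x* ≈ 25.4, y* ≈ 61

Set dy/dt = 0 with y > 0: 0.00938x - 0.238 = 0, so x* = 0.238/0.00938 = 25.4.
Set dx/dt = 0 with x > 0: 1.08 - 0.0177y = 0, so y* = 1.08/0.0177 = 61.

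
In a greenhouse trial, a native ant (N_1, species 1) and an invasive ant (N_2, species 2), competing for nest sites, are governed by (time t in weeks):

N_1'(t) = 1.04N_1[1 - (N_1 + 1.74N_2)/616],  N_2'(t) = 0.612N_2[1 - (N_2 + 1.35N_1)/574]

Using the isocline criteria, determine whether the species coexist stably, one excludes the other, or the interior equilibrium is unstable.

unstable coexistence (outcome depends on initial conditions)

Compare the nullcline intercepts: K1/α12 = 616/1.74 = 354 < K2 = 574; K2/α21 = 574/1.35 = 425 < K1 = 616.
Since both are reversed, neither can invade when rare; the interior point is a saddle.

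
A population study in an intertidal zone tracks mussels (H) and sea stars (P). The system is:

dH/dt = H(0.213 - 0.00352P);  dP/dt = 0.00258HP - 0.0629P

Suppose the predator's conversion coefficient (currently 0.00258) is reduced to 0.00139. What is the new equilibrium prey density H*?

At the interior fixed point, setting dP/dt = 0 with P > 0 fixes H* = (predator death rate)/(HP coefficient) — independent of the other coefficients.
With the change, H* = 0.0629/0.00139 = 45.3; it rises from 24.4.

H* ≈ 45.3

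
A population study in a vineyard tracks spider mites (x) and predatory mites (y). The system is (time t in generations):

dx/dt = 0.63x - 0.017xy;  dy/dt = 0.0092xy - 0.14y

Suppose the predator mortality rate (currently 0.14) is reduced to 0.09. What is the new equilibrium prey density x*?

x* ≈ 9.78

At the interior fixed point, setting dy/dt = 0 with y > 0 fixes x* = (predator death rate)/(xy coefficient) — independent of the other coefficients.
With the change, x* = 0.09/0.0092 = 9.78; it falls from 15.2.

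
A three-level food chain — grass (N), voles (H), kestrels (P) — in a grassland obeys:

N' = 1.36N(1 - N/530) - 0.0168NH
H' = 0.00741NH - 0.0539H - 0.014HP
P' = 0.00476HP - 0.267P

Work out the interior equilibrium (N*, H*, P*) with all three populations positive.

N* ≈ 163, H* ≈ 56.1, P* ≈ 82.3

From dP/dt = 0: 0.00476H* = 0.267, so H* = 56.1.
From dN/dt = 0: 1.36(1 - N*/530) = 0.0168·56.1, giving N* = 530·(1 - 0.693) = 163.
From dH/dt = 0: 0.00741·163 - 0.0539 = 0.014P*, so P* = 1.15/0.014 = 82.3.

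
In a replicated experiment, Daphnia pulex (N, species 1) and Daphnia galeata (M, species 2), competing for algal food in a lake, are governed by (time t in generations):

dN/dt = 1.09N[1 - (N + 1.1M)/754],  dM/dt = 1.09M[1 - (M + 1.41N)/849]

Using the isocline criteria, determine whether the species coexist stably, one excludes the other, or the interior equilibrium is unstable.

Compare the nullcline intercepts: K1/α12 = 754/1.1 = 685 < K2 = 849; K2/α21 = 849/1.41 = 602 < K1 = 754.
Since both are reversed, neither can invade when rare; the interior point is a saddle.

unstable coexistence (outcome depends on initial conditions)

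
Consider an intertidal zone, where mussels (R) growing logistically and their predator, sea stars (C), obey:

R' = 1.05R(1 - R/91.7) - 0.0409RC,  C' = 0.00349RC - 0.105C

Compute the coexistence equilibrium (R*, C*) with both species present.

R* ≈ 30.1, C* ≈ 17.2

From dC/dt = 0 with C > 0: 0.00349R* = 0.105, so R* = 30.1.
Substitute into dR/dt = 0: 1.05(1 - 30.1/91.7) = 0.0409C*.
The bracket is 0.672, giving C* = 0.706/0.0409 = 17.2.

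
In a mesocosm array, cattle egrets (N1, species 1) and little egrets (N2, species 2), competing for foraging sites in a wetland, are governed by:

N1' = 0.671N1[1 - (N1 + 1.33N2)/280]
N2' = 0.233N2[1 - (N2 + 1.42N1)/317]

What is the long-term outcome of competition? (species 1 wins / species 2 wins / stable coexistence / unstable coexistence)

Compare the nullcline intercepts: K1/α12 = 280/1.33 = 211 < K2 = 317; K2/α21 = 317/1.42 = 223 < K1 = 280.
Since both are reversed, neither can invade when rare; the interior point is a saddle.

unstable coexistence (outcome depends on initial conditions)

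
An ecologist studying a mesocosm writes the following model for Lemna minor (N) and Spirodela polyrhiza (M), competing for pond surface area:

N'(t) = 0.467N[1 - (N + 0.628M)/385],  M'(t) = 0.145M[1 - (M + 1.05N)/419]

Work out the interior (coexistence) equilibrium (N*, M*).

Setting both brackets to zero gives the nullclines N + 0.628M = 385 and 1.05N + M = 419.
Substituting M = 419 - 1.05N into the first: N(1 - 0.628·1.05) = 385 - 0.628·419.
So N* = 122/0.341 = 358, and then M* = 419 - 1.05·358 = 43.3.

N* ≈ 358, M* ≈ 43.3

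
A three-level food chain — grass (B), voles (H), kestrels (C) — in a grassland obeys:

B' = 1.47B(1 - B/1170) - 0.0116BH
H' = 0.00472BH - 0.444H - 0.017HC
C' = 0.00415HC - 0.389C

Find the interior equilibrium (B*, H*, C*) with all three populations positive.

B* ≈ 305, H* ≈ 93.7, C* ≈ 58.4

From dC/dt = 0: 0.00415H* = 0.389, so H* = 93.7.
From dB/dt = 0: 1.47(1 - B*/1170) = 0.0116·93.7, giving B* = 1170·(1 - 0.74) = 305.
From dH/dt = 0: 0.00472·305 - 0.444 = 0.017C*, so C* = 0.994/0.017 = 58.4.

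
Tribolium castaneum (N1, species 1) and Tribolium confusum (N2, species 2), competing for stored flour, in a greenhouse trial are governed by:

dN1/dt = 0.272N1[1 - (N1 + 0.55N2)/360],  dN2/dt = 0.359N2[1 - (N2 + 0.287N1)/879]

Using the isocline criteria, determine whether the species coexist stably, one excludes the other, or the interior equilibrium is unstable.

Compare the nullcline intercepts: K1/α12 = 360/0.55 = 655 < K2 = 879; K2/α21 = 879/0.287 = 3060 > K1 = 360.
Since the inequalities point opposite ways, species 2 can invade but species 1 cannot.

species 2 excludes species 1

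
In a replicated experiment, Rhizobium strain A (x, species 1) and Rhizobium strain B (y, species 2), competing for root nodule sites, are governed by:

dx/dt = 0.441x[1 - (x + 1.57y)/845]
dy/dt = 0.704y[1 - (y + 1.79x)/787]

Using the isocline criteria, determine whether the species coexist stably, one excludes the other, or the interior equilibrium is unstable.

unstable coexistence (outcome depends on initial conditions)

Compare the nullcline intercepts: K1/α12 = 845/1.57 = 538 < K2 = 787; K2/α21 = 787/1.79 = 440 < K1 = 845.
Since both are reversed, neither can invade when rare; the interior point is a saddle.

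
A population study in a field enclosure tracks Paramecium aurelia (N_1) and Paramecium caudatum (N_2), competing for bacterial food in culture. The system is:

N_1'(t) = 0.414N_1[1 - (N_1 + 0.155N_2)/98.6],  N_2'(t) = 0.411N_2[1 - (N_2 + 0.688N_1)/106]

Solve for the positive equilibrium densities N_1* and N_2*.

Setting both brackets to zero gives the nullclines N_1 + 0.155N_2 = 98.6 and 0.688N_1 + N_2 = 106.
Substituting N_2 = 106 - 0.688N_1 into the first: N_1(1 - 0.155·0.688) = 98.6 - 0.155·106.
So N_1* = 82.2/0.893 = 92, and then N_2* = 106 - 0.688·92 = 42.7.

N_1* ≈ 92, N_2* ≈ 42.7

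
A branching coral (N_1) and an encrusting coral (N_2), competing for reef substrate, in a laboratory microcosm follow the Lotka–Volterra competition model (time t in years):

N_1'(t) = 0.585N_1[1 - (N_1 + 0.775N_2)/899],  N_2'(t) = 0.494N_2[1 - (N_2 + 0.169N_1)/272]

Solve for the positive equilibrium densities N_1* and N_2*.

Setting both brackets to zero gives the nullclines N_1 + 0.775N_2 = 899 and 0.169N_1 + N_2 = 272.
Substituting N_2 = 272 - 0.169N_1 into the first: N_1(1 - 0.775·0.169) = 899 - 0.775·272.
So N_1* = 688/0.869 = 792, and then N_2* = 272 - 0.169·792 = 138.

N_1* ≈ 792, N_2* ≈ 138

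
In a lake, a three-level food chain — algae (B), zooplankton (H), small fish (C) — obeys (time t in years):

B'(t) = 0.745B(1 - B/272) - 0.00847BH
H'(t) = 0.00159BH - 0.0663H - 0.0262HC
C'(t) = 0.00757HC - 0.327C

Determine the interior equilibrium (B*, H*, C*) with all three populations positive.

B* ≈ 138, H* ≈ 43.2, C* ≈ 5.87

From dC/dt = 0: 0.00757H* = 0.327, so H* = 43.2.
From dB/dt = 0: 0.745(1 - B*/272) = 0.00847·43.2, giving B* = 272·(1 - 0.491) = 138.
From dH/dt = 0: 0.00159·138 - 0.0663 = 0.0262C*, so C* = 0.154/0.0262 = 5.87.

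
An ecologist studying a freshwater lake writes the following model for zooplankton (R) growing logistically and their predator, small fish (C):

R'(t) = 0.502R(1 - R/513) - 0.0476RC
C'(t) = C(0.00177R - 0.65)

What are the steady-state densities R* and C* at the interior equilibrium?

R* ≈ 367, C* ≈ 3

From dC/dt = 0 with C > 0: 0.00177R* = 0.65, so R* = 367.
Substitute into dR/dt = 0: 0.502(1 - 367/513) = 0.0476C*.
The bracket is 0.284, giving C* = 0.143/0.0476 = 3.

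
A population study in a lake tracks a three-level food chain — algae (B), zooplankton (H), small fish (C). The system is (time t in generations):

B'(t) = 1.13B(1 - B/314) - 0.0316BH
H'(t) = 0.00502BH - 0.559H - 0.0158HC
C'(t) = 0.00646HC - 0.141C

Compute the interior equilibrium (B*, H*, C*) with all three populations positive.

From dC/dt = 0: 0.00646H* = 0.141, so H* = 21.8.
From dB/dt = 0: 1.13(1 - B*/314) = 0.0316·21.8, giving B* = 314·(1 - 0.61) = 122.
From dH/dt = 0: 0.00502·122 - 0.559 = 0.0158C*, so C* = 0.0552/0.0158 = 3.49.

B* ≈ 122, H* ≈ 21.8, C* ≈ 3.49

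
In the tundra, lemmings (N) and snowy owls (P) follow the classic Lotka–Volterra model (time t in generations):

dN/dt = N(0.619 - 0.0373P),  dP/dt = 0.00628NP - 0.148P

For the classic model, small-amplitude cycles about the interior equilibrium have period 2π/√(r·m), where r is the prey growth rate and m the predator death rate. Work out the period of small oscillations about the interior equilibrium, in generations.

Here r = 0.619 and m = 0.148, so r·m = 0.0916.
ω = √0.0916 = 0.303 per generation, hence T = 2π/ω ≈ 20.8 generations.

T ≈ 20.8 generations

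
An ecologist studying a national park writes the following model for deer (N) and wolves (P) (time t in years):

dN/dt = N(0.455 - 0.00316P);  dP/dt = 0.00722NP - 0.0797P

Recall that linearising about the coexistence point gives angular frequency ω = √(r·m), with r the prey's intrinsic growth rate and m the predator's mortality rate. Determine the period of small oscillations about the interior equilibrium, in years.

T ≈ 33 years

Here r = 0.455 and m = 0.0797, so r·m = 0.0363.
ω = √0.0363 = 0.19 per year, hence T = 2π/ω ≈ 33 years.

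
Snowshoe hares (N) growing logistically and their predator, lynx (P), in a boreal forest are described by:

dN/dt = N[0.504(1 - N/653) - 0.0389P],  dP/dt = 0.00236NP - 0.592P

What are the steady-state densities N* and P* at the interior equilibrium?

N* ≈ 251, P* ≈ 7.98

From dP/dt = 0 with P > 0: 0.00236N* = 0.592, so N* = 251.
Substitute into dN/dt = 0: 0.504(1 - 251/653) = 0.0389P*.
The bracket is 0.616, giving P* = 0.31/0.0389 = 7.98.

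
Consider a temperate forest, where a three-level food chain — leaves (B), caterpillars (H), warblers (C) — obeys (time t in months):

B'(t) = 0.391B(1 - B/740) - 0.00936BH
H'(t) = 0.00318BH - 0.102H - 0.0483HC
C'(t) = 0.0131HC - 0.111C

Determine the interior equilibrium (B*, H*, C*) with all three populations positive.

B* ≈ 590, H* ≈ 8.47, C* ≈ 36.7

From dC/dt = 0: 0.0131H* = 0.111, so H* = 8.47.
From dB/dt = 0: 0.391(1 - B*/740) = 0.00936·8.47, giving B* = 740·(1 - 0.203) = 590.
From dH/dt = 0: 0.00318·590 - 0.102 = 0.0483C*, so C* = 1.77/0.0483 = 36.7.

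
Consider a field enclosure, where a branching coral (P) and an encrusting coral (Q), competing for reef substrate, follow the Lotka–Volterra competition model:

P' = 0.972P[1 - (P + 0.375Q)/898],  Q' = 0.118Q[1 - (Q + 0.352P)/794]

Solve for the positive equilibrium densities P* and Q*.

Setting both brackets to zero gives the nullclines P + 0.375Q = 898 and 0.352P + Q = 794.
Substituting Q = 794 - 0.352P into the first: P(1 - 0.375·0.352) = 898 - 0.375·794.
So P* = 600/0.868 = 692, and then Q* = 794 - 0.352·692 = 551.

P* ≈ 692, Q* ≈ 551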